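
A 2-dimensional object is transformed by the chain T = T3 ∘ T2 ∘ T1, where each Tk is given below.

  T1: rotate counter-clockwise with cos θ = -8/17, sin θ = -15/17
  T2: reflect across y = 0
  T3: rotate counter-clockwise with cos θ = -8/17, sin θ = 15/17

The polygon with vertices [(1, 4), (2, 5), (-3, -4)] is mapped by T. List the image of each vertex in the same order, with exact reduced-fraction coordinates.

T1 rotate counter-clockwise with cos θ = -8/17, sin θ = -15/17: (1, 4) → (52/17, -47/17); (2, 5) → (59/17, -70/17); (-3, -4) → (-36/17, 77/17)
T2 reflect across y = 0: (52/17, -47/17) → (52/17, 47/17); (59/17, -70/17) → (59/17, 70/17); (-36/17, 77/17) → (-36/17, -77/17)
T3 rotate counter-clockwise with cos θ = -8/17, sin θ = 15/17: (52/17, 47/17) → (-1121/289, 404/289); (59/17, 70/17) → (-1522/289, 325/289); (-36/17, -77/17) → (1443/289, 76/289)

image vertices: (-1121/289, 404/289), (-1522/289, 325/289), (1443/289, 76/289)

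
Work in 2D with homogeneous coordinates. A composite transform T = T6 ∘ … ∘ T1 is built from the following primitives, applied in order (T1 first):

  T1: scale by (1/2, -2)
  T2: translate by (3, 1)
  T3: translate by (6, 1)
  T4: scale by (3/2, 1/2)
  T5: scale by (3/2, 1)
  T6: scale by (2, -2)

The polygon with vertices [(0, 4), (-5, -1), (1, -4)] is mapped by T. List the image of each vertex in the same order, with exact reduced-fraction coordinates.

T1 scale by (1/2, -2): (0, 4) → (0, -8); (-5, -1) → (-5/2, 2); (1, -4) → (1/2, 8)
T2 translate by (3, 1): (0, -8) → (3, -7); (-5/2, 2) → (1/2, 3); (1/2, 8) → (7/2, 9)
T3 translate by (6, 1): (3, -7) → (9, -6); (1/2, 3) → (13/2, 4); (7/2, 9) → (19/2, 10)
T4 scale by (3/2, 1/2): (9, -6) → (27/2, -3); (13/2, 4) → (39/4, 2); (19/2, 10) → (57/4, 5)
T5 scale by (3/2, 1): (27/2, -3) → (81/4, -3); (39/4, 2) → (117/8, 2); (57/4, 5) → (171/8, 5)
T6 scale by (2, -2): (81/4, -3) → (81/2, 6); (117/8, 2) → (117/4, -4); (171/8, 5) → (171/4, -10)

image vertices: (81/2, 6), (117/4, -4), (171/4, -10)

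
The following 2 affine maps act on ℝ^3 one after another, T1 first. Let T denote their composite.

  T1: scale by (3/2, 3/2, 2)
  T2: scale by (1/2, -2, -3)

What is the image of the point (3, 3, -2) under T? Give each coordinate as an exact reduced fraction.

T1 scale by (3/2, 3/2, 2): (3, 3, -2) → (9/2, 9/2, -4)
T2 scale by (1/2, -2, -3): (9/2, 9/2, -4) → (9/4, -9, 12)

T(p) = (9/4, -9, 12)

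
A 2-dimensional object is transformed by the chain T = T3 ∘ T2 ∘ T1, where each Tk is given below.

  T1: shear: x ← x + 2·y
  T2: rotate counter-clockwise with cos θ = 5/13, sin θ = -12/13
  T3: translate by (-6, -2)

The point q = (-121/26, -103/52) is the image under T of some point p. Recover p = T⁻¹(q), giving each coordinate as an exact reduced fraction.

p = (-2, 5/4)

T1 = [1 2 0; 0 1 0; 0 0 1]
T2·T1 = [5/13 22/13 0; -12/13 -19/13 0; 0 0 1]
T3·…·T1 = [5/13 22/13 -6; -12/13 -19/13 -2; 0 0 1]
det M = 1; M⁻¹ = [-19/13 -22/13 -158/13; 12/13 5/13 82/13; 0 0 1]
M⁻¹ · (-121/26, -103/52)ᵀ = (-2, 5/4)ᵀ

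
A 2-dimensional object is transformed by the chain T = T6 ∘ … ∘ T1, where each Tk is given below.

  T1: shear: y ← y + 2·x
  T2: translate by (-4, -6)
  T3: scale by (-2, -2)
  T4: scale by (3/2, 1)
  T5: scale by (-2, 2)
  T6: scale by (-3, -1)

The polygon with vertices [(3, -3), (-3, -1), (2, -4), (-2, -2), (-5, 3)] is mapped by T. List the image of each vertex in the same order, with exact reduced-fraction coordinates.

T1 shear: y ← y + 2·x: (3, -3) → (3, 3); (-3, -1) → (-3, -7); (2, -4) → (2, 0); (-2, -2) → (-2, -6); (-5, 3) → (-5, -7)
T2 translate by (-4, -6): (3, 3) → (-1, -3); (-3, -7) → (-7, -13); (2, 0) → (-2, -6); (-2, -6) → (-6, -12); (-5, -7) → (-9, -13)
T3 scale by (-2, -2): (-1, -3) → (2, 6); (-7, -13) → (14, 26); (-2, -6) → (4, 12); (-6, -12) → (12, 24); (-9, -13) → (18, 26)
T4 scale by (3/2, 1): (2, 6) → (3, 6); (14, 26) → (21, 26); (4, 12) → (6, 12); (12, 24) → (18, 24); (18, 26) → (27, 26)
T5 scale by (-2, 2): (3, 6) → (-6, 12); (21, 26) → (-42, 52); (6, 12) → (-12, 24); (18, 24) → (-36, 48); (27, 26) → (-54, 52)
T6 scale by (-3, -1): (-6, 12) → (18, -12); (-42, 52) → (126, -52); (-12, 24) → (36, -24); (-36, 48) → (108, -48); (-54, 52) → (162, -52)

image vertices: (18, -12), (126, -52), (36, -24), (108, -48), (162, -52)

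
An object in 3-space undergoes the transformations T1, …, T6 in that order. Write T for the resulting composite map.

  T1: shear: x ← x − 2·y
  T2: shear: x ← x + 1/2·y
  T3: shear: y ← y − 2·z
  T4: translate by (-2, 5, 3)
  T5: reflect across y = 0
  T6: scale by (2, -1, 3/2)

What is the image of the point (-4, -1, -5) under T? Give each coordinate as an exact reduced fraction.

T(p) = (-9, 14, -3)

T1 shear: x ← x − 2·y: (-4, -1, -5) → (-2, -1, -5)
T2 shear: x ← x + 1/2·y: (-2, -1, -5) → (-5/2, -1, -5)
T3 shear: y ← y − 2·z: (-5/2, -1, -5) → (-5/2, 9, -5)
T4 translate by (-2, 5, 3): (-5/2, 9, -5) → (-9/2, 14, -2)
T5 reflect across y = 0: (-9/2, 14, -2) → (-9/2, -14, -2)
T6 scale by (2, -1, 3/2): (-9/2, -14, -2) → (-9, 14, -3)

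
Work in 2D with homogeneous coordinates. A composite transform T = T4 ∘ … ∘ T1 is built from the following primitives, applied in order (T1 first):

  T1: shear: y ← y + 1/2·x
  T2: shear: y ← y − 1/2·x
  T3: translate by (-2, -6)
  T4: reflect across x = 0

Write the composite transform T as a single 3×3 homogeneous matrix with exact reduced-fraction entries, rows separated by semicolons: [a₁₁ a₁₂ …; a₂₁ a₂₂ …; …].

T1 = [1 0 0; 1/2 1 0; 0 0 1]
T2·T1 = [1 0 0; 0 1 0; 0 0 1]
T3·…·T1 = [1 0 -2; 0 1 -6; 0 0 1]
T4·…·T1 = [-1 0 2; 0 1 -6; 0 0 1]

T = [-1 0 2; 0 1 -6; 0 0 1]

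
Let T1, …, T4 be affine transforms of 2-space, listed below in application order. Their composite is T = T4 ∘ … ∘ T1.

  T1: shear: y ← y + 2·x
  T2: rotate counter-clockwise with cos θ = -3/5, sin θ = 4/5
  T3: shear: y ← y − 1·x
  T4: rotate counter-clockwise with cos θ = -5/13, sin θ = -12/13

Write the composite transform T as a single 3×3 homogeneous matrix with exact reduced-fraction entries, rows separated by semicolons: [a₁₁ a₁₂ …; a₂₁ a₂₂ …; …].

T1 = [1 0 0; 2 1 0; 0 0 1]
T2·T1 = [-11/5 -4/5 0; -2/5 -3/5 0; 0 0 1]
T3·…·T1 = [-11/5 -4/5 0; 9/5 1/5 0; 0 0 1]
T4·…·T1 = [163/65 32/65 0; 87/65 43/65 0; 0 0 1]

T = [163/65 32/65 0; 87/65 43/65 0; 0 0 1]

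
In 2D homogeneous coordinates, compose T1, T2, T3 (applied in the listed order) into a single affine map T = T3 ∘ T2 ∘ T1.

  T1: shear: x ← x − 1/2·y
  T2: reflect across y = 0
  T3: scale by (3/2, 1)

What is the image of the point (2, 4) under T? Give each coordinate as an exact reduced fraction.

T(p) = (0, -4)

T1 shear: x ← x − 1/2·y: (2, 4) → (0, 4)
T2 reflect across y = 0: (0, 4) → (0, -4)
T3 scale by (3/2, 1): (0, -4) → (0, -4)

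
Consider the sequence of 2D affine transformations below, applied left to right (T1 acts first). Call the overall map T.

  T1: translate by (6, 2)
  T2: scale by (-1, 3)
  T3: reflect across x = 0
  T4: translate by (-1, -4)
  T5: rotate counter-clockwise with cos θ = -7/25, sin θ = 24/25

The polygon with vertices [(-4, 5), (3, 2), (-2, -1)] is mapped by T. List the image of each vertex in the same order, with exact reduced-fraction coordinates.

image vertices: (-83/5, -19/5), (-248/25, 136/25), (3/25, 79/25)

T1 translate by (6, 2): (-4, 5) → (2, 7); (3, 2) → (9, 4); (-2, -1) → (4, 1)
T2 scale by (-1, 3): (2, 7) → (-2, 21); (9, 4) → (-9, 12); (4, 1) → (-4, 3)
T3 reflect across x = 0: (-2, 21) → (2, 21); (-9, 12) → (9, 12); (-4, 3) → (4, 3)
T4 translate by (-1, -4): (2, 21) → (1, 17); (9, 12) → (8, 8); (4, 3) → (3, -1)
T5 rotate counter-clockwise with cos θ = -7/25, sin θ = 24/25: (1, 17) → (-83/5, -19/5); (8, 8) → (-248/25, 136/25); (3, -1) → (3/25, 79/25)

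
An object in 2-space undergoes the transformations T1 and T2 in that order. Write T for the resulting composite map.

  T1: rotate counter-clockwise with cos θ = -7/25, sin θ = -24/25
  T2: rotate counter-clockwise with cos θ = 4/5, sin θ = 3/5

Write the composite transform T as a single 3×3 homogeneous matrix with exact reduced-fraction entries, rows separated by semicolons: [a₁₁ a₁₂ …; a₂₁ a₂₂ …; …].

T = [44/125 117/125 0; -117/125 44/125 0; 0 0 1]

T1 = [-7/25 24/25 0; -24/25 -7/25 0; 0 0 1]
T2·T1 = [44/125 117/125 0; -117/125 44/125 0; 0 0 1]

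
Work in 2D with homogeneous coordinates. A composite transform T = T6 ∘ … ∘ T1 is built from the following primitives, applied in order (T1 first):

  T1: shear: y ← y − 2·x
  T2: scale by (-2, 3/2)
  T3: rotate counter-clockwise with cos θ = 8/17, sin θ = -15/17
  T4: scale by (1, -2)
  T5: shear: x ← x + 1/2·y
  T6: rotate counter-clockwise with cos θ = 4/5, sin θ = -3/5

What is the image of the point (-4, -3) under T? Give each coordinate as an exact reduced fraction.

T(p) = (1306/85, -27/10)

T1 shear: y ← y − 2·x: (-4, -3) → (-4, 5)
T2 scale by (-2, 3/2): (-4, 5) → (8, 15/2)
T3 rotate counter-clockwise with cos θ = 8/17, sin θ = -15/17: (8, 15/2) → (353/34, -60/17)
T4 scale by (1, -2): (353/34, -60/17) → (353/34, 120/17)
T5 shear: x ← x + 1/2·y: (353/34, 120/17) → (473/34, 120/17)
T6 rotate counter-clockwise with cos θ = 4/5, sin θ = -3/5: (473/34, 120/17) → (1306/85, -27/10)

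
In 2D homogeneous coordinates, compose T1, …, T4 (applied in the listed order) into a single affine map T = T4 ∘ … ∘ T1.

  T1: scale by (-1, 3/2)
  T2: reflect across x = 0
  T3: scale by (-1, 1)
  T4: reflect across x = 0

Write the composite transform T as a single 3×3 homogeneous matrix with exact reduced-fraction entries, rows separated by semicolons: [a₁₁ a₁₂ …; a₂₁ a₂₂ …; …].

T = [1 0 0; 0 3/2 0; 0 0 1]

T1 = [-1 0 0; 0 3/2 0; 0 0 1]
T2·T1 = [1 0 0; 0 3/2 0; 0 0 1]
T3·…·T1 = [-1 0 0; 0 3/2 0; 0 0 1]
T4·…·T1 = [1 0 0; 0 3/2 0; 0 0 1]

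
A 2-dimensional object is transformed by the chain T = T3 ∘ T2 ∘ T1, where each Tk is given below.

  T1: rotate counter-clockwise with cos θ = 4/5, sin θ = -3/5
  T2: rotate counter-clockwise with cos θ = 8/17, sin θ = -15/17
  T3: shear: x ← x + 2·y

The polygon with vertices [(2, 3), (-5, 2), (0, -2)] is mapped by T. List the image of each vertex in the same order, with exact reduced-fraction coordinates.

T1 rotate counter-clockwise with cos θ = 4/5, sin θ = -3/5: (2, 3) → (17/5, 6/5); (-5, 2) → (-14/5, 23/5); (0, -2) → (-6/5, -8/5)
T2 rotate counter-clockwise with cos θ = 8/17, sin θ = -15/17: (17/5, 6/5) → (226/85, -207/85); (-14/5, 23/5) → (233/85, 394/85); (-6/5, -8/5) → (-168/85, 26/85)
T3 shear: x ← x + 2·y: (226/85, -207/85) → (-188/85, -207/85); (233/85, 394/85) → (1021/85, 394/85); (-168/85, 26/85) → (-116/85, 26/85)

image vertices: (-188/85, -207/85), (1021/85, 394/85), (-116/85, 26/85)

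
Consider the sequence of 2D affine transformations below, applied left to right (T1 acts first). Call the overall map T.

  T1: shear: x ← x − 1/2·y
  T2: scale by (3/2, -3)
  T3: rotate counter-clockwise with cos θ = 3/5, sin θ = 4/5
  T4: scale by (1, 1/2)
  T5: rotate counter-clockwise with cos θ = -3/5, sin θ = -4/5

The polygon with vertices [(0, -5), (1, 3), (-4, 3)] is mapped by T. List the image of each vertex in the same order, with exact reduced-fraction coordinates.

T1 shear: x ← x − 1/2·y: (0, -5) → (5/2, -5); (1, 3) → (-1/2, 3); (-4, 3) → (-11/2, 3)
T2 scale by (3/2, -3): (5/2, -5) → (15/4, 15); (-1/2, 3) → (-3/4, -9); (-11/2, 3) → (-33/4, -9)
T3 rotate counter-clockwise with cos θ = 3/5, sin θ = 4/5: (15/4, 15) → (-39/4, 12); (-3/4, -9) → (27/4, -6); (-33/4, -9) → (9/4, -12)
T4 scale by (1, 1/2): (-39/4, 12) → (-39/4, 6); (27/4, -6) → (27/4, -3); (9/4, -12) → (9/4, -6)
T5 rotate counter-clockwise with cos θ = -3/5, sin θ = -4/5: (-39/4, 6) → (213/20, 21/5); (27/4, -3) → (-129/20, -18/5); (9/4, -6) → (-123/20, 9/5)

image vertices: (213/20, 21/5), (-129/20, -18/5), (-123/20, 9/5)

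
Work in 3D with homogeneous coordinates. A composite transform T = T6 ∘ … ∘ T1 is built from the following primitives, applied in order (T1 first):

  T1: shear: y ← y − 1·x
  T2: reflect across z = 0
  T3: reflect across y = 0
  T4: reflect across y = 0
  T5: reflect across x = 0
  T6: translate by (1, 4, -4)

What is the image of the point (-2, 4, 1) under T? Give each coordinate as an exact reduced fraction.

T(p) = (3, 10, -5)

T1 shear: y ← y − 1·x: (-2, 4, 1) → (-2, 6, 1)
T2 reflect across z = 0: (-2, 6, 1) → (-2, 6, -1)
T3 reflect across y = 0: (-2, 6, -1) → (-2, -6, -1)
T4 reflect across y = 0: (-2, -6, -1) → (-2, 6, -1)
T5 reflect across x = 0: (-2, 6, -1) → (2, 6, -1)
T6 translate by (1, 4, -4): (2, 6, -1) → (3, 10, -5)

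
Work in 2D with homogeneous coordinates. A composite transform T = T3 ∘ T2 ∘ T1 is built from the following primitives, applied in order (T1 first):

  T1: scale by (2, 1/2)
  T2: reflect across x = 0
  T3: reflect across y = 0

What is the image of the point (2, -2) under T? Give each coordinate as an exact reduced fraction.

T(p) = (-4, 1)

T1 scale by (2, 1/2): (2, -2) → (4, -1)
T2 reflect across x = 0: (4, -1) → (-4, -1)
T3 reflect across y = 0: (-4, -1) → (-4, 1)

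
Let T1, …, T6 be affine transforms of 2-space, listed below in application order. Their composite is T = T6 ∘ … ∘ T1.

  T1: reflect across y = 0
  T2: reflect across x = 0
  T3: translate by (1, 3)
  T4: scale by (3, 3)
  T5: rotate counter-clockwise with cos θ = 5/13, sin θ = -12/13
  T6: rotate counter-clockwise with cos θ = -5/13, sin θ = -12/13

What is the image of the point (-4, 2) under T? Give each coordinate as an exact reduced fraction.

T1 reflect across y = 0: (-4, 2) → (-4, -2)
T2 reflect across x = 0: (-4, -2) → (4, -2)
T3 translate by (1, 3): (4, -2) → (5, 1)
T4 scale by (3, 3): (5, 1) → (15, 3)
T5 rotate counter-clockwise with cos θ = 5/13, sin θ = -12/13: (15, 3) → (111/13, -165/13)
T6 rotate counter-clockwise with cos θ = -5/13, sin θ = -12/13: (111/13, -165/13) → (-15, -3)

T(p) = (-15, -3)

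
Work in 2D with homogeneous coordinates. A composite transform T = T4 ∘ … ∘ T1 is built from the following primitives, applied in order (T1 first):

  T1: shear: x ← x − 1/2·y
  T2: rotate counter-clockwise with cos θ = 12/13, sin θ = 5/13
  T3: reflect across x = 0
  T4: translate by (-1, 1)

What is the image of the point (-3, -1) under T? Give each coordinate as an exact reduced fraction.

T1 shear: x ← x − 1/2·y: (-3, -1) → (-5/2, -1)
T2 rotate counter-clockwise with cos θ = 12/13, sin θ = 5/13: (-5/2, -1) → (-25/13, -49/26)
T3 reflect across x = 0: (-25/13, -49/26) → (25/13, -49/26)
T4 translate by (-1, 1): (25/13, -49/26) → (12/13, -23/26)

T(p) = (12/13, -23/26)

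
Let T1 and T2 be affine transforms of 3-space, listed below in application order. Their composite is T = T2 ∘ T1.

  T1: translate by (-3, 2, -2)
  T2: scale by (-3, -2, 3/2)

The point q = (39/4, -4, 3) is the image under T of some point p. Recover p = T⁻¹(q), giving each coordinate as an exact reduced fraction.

T1 = [1 0 0 -3; 0 1 0 2; 0 0 1 -2; 0 0 0 1]
T2·T1 = [-3 0 0 9; 0 -2 0 -4; 0 0 3/2 -3; 0 0 0 1]
det M = 9; M⁻¹ = [-1/3 0 0 3; 0 -1/2 0 -2; 0 0 2/3 2; 0 0 0 1]
M⁻¹ · (39/4, -4, 3)ᵀ = (-1/4, 0, 4)ᵀ

p = (-1/4, 0, 4)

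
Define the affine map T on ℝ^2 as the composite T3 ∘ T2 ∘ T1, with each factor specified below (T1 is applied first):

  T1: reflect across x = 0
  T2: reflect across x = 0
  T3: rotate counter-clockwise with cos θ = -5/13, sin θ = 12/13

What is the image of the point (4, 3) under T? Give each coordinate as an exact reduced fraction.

T1 reflect across x = 0: (4, 3) → (-4, 3)
T2 reflect across x = 0: (-4, 3) → (4, 3)
T3 rotate counter-clockwise with cos θ = -5/13, sin θ = 12/13: (4, 3) → (-56/13, 33/13)

T(p) = (-56/13, 33/13)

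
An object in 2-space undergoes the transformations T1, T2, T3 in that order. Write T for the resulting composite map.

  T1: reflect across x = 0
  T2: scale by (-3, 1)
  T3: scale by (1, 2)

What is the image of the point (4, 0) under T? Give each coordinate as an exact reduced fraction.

T(p) = (12, 0)

T1 reflect across x = 0: (4, 0) → (-4, 0)
T2 scale by (-3, 1): (-4, 0) → (12, 0)
T3 scale by (1, 2): (12, 0) → (12, 0)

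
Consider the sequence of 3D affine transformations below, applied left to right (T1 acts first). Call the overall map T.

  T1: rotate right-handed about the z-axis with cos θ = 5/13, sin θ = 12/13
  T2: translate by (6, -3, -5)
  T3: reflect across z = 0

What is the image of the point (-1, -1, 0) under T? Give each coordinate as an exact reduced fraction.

T(p) = (85/13, -56/13, 5)

T1 rotate right-handed about the z-axis with cos θ = 5/13, sin θ = 12/13: (-1, -1, 0) → (7/13, -17/13, 0)
T2 translate by (6, -3, -5): (7/13, -17/13, 0) → (85/13, -56/13, -5)
T3 reflect across z = 0: (85/13, -56/13, -5) → (85/13, -56/13, 5)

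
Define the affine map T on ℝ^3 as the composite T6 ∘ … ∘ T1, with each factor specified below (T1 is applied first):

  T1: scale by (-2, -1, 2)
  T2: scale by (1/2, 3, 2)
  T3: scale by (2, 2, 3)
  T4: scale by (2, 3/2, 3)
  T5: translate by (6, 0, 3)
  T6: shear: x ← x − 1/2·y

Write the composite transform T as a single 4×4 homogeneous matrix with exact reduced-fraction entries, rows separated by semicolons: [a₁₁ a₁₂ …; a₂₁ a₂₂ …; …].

T1 = [-2 0 0 0; 0 -1 0 0; 0 0 2 0; 0 0 0 1]
T2·T1 = [-1 0 0 0; 0 -3 0 0; 0 0 4 0; 0 0 0 1]
T3·…·T1 = [-2 0 0 0; 0 -6 0 0; 0 0 12 0; 0 0 0 1]
T4·…·T1 = [-4 0 0 0; 0 -9 0 0; 0 0 36 0; 0 0 0 1]
T5·…·T1 = [-4 0 0 6; 0 -9 0 0; 0 0 36 3; 0 0 0 1]
T6·…·T1 = [-4 9/2 0 6; 0 -9 0 0; 0 0 36 3; 0 0 0 1]

T = [-4 9/2 0 6; 0 -9 0 0; 0 0 36 3; 0 0 0 1]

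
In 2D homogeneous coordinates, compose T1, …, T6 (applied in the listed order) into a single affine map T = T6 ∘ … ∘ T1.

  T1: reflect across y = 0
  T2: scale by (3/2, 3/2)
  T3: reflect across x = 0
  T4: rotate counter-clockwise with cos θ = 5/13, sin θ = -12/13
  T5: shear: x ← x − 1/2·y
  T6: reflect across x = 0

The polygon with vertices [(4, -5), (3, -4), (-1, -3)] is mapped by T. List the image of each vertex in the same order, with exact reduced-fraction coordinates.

image vertices: (-21/52, 219/26), (-15/26, 84/13), (-237/52, 9/26)

T1 reflect across y = 0: (4, -5) → (4, 5); (3, -4) → (3, 4); (-1, -3) → (-1, 3)
T2 scale by (3/2, 3/2): (4, 5) → (6, 15/2); (3, 4) → (9/2, 6); (-1, 3) → (-3/2, 9/2)
T3 reflect across x = 0: (6, 15/2) → (-6, 15/2); (9/2, 6) → (-9/2, 6); (-3/2, 9/2) → (3/2, 9/2)
T4 rotate counter-clockwise with cos θ = 5/13, sin θ = -12/13: (-6, 15/2) → (60/13, 219/26); (-9/2, 6) → (99/26, 84/13); (3/2, 9/2) → (123/26, 9/26)
T5 shear: x ← x − 1/2·y: (60/13, 219/26) → (21/52, 219/26); (99/26, 84/13) → (15/26, 84/13); (123/26, 9/26) → (237/52, 9/26)
T6 reflect across x = 0: (21/52, 219/26) → (-21/52, 219/26); (15/26, 84/13) → (-15/26, 84/13); (237/52, 9/26) → (-237/52, 9/26)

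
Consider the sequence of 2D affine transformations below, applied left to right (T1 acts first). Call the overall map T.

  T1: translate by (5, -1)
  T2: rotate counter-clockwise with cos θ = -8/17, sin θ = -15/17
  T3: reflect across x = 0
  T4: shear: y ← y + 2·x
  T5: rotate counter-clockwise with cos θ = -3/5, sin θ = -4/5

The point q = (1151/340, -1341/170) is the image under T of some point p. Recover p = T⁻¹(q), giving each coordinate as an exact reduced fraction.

T1 = [1 0 5; 0 1 -1; 0 0 1]
T2·T1 = [-8/17 15/17 -55/17; -15/17 -8/17 -67/17; 0 0 1]
T3·…·T1 = [8/17 -15/17 55/17; -15/17 -8/17 -67/17; 0 0 1]
T4·…·T1 = [8/17 -15/17 55/17; 1/17 -38/17 43/17; 0 0 1]
T5·…·T1 = [-4/17 -107/85 7/85; -7/17 174/85 -349/85; 0 0 1]
det M = -1; M⁻¹ = [-174/85 -107/85 -5; -7/17 4/17 1; 0 0 1]
M⁻¹ · (1151/340, -1341/170)ᵀ = (-2, -9/4)ᵀ

p = (-2, -9/4)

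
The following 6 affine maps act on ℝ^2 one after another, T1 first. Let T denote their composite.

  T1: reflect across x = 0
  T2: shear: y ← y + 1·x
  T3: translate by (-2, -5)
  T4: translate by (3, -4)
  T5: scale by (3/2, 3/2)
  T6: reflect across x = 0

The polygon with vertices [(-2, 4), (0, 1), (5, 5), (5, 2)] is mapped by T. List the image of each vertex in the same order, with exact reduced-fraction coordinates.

T1 reflect across x = 0: (-2, 4) → (2, 4); (0, 1) → (0, 1); (5, 5) → (-5, 5); (5, 2) → (-5, 2)
T2 shear: y ← y + 1·x: (2, 4) → (2, 6); (0, 1) → (0, 1); (-5, 5) → (-5, 0); (-5, 2) → (-5, -3)
T3 translate by (-2, -5): (2, 6) → (0, 1); (0, 1) → (-2, -4); (-5, 0) → (-7, -5); (-5, -3) → (-7, -8)
T4 translate by (3, -4): (0, 1) → (3, -3); (-2, -4) → (1, -8); (-7, -5) → (-4, -9); (-7, -8) → (-4, -12)
T5 scale by (3/2, 3/2): (3, -3) → (9/2, -9/2); (1, -8) → (3/2, -12); (-4, -9) → (-6, -27/2); (-4, -12) → (-6, -18)
T6 reflect across x = 0: (9/2, -9/2) → (-9/2, -9/2); (3/2, -12) → (-3/2, -12); (-6, -27/2) → (6, -27/2); (-6, -18) → (6, -18)

image vertices: (-9/2, -9/2), (-3/2, -12), (6, -27/2), (6, -18)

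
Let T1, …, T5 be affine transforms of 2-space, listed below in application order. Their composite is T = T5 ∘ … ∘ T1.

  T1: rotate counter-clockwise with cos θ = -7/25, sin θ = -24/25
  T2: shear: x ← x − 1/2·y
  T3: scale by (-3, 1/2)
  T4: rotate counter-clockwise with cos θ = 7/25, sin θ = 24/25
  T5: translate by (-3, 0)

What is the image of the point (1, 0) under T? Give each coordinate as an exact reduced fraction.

T1 rotate counter-clockwise with cos θ = -7/25, sin θ = -24/25: (1, 0) → (-7/25, -24/25)
T2 shear: x ← x − 1/2·y: (-7/25, -24/25) → (1/5, -24/25)
T3 scale by (-3, 1/2): (1/5, -24/25) → (-3/5, -12/25)
T4 rotate counter-clockwise with cos θ = 7/25, sin θ = 24/25: (-3/5, -12/25) → (183/625, -444/625)
T5 translate by (-3, 0): (183/625, -444/625) → (-1692/625, -444/625)

T(p) = (-1692/625, -444/625)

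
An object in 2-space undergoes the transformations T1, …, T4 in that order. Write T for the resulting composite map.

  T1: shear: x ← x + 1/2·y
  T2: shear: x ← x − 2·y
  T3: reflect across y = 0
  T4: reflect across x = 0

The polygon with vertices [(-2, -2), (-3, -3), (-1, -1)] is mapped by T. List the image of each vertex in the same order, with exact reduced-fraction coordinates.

image vertices: (-1, 2), (-3/2, 3), (-1/2, 1)

T1 shear: x ← x + 1/2·y: (-2, -2) → (-3, -2); (-3, -3) → (-9/2, -3); (-1, -1) → (-3/2, -1)
T2 shear: x ← x − 2·y: (-3, -2) → (1, -2); (-9/2, -3) → (3/2, -3); (-3/2, -1) → (1/2, -1)
T3 reflect across y = 0: (1, -2) → (1, 2); (3/2, -3) → (3/2, 3); (1/2, -1) → (1/2, 1)
T4 reflect across x = 0: (1, 2) → (-1, 2); (3/2, 3) → (-3/2, 3); (1/2, 1) → (-1/2, 1)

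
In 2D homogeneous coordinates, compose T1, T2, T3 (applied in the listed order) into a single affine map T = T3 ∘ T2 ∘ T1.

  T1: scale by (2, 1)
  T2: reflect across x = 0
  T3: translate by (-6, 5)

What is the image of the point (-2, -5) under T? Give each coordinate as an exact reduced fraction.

T1 scale by (2, 1): (-2, -5) → (-4, -5)
T2 reflect across x = 0: (-4, -5) → (4, -5)
T3 translate by (-6, 5): (4, -5) → (-2, 0)

T(p) = (-2, 0)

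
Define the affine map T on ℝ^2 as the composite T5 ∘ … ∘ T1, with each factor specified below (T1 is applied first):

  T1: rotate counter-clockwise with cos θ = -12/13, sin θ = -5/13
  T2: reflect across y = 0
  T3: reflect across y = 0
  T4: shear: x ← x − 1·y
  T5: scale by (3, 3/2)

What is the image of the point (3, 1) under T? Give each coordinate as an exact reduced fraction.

T(p) = (-12/13, -81/26)

T1 rotate counter-clockwise with cos θ = -12/13, sin θ = -5/13: (3, 1) → (-31/13, -27/13)
T2 reflect across y = 0: (-31/13, -27/13) → (-31/13, 27/13)
T3 reflect across y = 0: (-31/13, 27/13) → (-31/13, -27/13)
T4 shear: x ← x − 1·y: (-31/13, -27/13) → (-4/13, -27/13)
T5 scale by (3, 3/2): (-4/13, -27/13) → (-12/13, -81/26)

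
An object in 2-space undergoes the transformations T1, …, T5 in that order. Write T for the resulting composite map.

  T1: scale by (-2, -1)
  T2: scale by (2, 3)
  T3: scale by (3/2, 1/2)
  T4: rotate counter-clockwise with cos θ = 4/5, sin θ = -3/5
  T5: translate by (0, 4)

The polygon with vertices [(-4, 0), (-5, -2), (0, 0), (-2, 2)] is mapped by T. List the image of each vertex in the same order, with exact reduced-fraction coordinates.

image vertices: (96/5, -52/5), (129/5, -58/5), (0, 4), (39/5, -28/5)

T1 scale by (-2, -1): (-4, 0) → (8, 0); (-5, -2) → (10, 2); (0, 0) → (0, 0); (-2, 2) → (4, -2)
T2 scale by (2, 3): (8, 0) → (16, 0); (10, 2) → (20, 6); (0, 0) → (0, 0); (4, -2) → (8, -6)
T3 scale by (3/2, 1/2): (16, 0) → (24, 0); (20, 6) → (30, 3); (0, 0) → (0, 0); (8, -6) → (12, -3)
T4 rotate counter-clockwise with cos θ = 4/5, sin θ = -3/5: (24, 0) → (96/5, -72/5); (30, 3) → (129/5, -78/5); (0, 0) → (0, 0); (12, -3) → (39/5, -48/5)
T5 translate by (0, 4): (96/5, -72/5) → (96/5, -52/5); (129/5, -78/5) → (129/5, -58/5); (0, 0) → (0, 4); (39/5, -48/5) → (39/5, -28/5)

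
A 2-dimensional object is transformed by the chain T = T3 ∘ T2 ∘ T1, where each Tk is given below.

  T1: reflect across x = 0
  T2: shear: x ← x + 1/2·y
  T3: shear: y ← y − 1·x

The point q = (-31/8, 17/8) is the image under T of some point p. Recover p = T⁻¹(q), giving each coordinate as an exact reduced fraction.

p = (3, -7/4)

T1 = [-1 0 0; 0 1 0; 0 0 1]
T2·T1 = [-1 1/2 0; 0 1 0; 0 0 1]
T3·…·T1 = [-1 1/2 0; 1 1/2 0; 0 0 1]
det M = -1; M⁻¹ = [-1/2 1/2 0; 1 1 0; 0 0 1]
M⁻¹ · (-31/8, 17/8)ᵀ = (3, -7/4)ᵀ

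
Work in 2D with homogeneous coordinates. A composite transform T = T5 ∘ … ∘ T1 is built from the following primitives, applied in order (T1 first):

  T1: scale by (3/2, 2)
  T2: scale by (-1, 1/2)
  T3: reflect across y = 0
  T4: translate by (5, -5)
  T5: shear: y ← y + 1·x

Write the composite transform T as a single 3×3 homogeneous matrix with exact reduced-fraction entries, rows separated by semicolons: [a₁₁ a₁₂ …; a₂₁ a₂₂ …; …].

T = [-3/2 0 5; -3/2 -1 0; 0 0 1]

T1 = [3/2 0 0; 0 2 0; 0 0 1]
T2·T1 = [-3/2 0 0; 0 1 0; 0 0 1]
T3·…·T1 = [-3/2 0 0; 0 -1 0; 0 0 1]
T4·…·T1 = [-3/2 0 5; 0 -1 -5; 0 0 1]
T5·…·T1 = [-3/2 0 5; -3/2 -1 0; 0 0 1]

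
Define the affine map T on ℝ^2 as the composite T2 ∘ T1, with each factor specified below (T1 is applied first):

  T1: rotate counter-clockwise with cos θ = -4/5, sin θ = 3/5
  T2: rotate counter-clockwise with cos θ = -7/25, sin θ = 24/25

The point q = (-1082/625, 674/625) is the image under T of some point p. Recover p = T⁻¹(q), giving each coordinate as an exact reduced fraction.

p = (-2/5, -2)

T1 = [-4/5 -3/5 0; 3/5 -4/5 0; 0 0 1]
T2·T1 = [-44/125 117/125 0; -117/125 -44/125 0; 0 0 1]
det M = 1; M⁻¹ = [-44/125 -117/125 0; 117/125 -44/125 0; 0 0 1]
M⁻¹ · (-1082/625, 674/625)ᵀ = (-2/5, -2)ᵀ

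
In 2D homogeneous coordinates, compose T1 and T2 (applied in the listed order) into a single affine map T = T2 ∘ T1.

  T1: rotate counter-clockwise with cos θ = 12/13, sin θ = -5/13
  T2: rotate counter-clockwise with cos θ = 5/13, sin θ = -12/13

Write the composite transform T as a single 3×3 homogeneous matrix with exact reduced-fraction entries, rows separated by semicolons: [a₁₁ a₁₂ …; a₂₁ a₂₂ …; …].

T = [0 1 0; -1 0 0; 0 0 1]

T1 = [12/13 5/13 0; -5/13 12/13 0; 0 0 1]
T2·T1 = [0 1 0; -1 0 0; 0 0 1]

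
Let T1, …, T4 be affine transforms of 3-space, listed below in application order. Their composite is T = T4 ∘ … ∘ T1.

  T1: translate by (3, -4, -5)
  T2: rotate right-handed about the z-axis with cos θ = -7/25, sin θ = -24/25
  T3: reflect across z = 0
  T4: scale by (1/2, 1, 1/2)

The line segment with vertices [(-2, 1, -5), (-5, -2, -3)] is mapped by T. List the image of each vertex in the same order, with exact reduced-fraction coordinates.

T1 translate by (3, -4, -5): (-2, 1, -5) → (1, -3, -10); (-5, -2, -3) → (-2, -6, -8)
T2 rotate right-handed about the z-axis with cos θ = -7/25, sin θ = -24/25: (1, -3, -10) → (-79/25, -3/25, -10); (-2, -6, -8) → (-26/5, 18/5, -8)
T3 reflect across z = 0: (-79/25, -3/25, -10) → (-79/25, -3/25, 10); (-26/5, 18/5, -8) → (-26/5, 18/5, 8)
T4 scale by (1/2, 1, 1/2): (-79/25, -3/25, 10) → (-79/50, -3/25, 5); (-26/5, 18/5, 8) → (-13/5, 18/5, 4)

image vertices: (-79/50, -3/25, 5), (-13/5, 18/5, 4)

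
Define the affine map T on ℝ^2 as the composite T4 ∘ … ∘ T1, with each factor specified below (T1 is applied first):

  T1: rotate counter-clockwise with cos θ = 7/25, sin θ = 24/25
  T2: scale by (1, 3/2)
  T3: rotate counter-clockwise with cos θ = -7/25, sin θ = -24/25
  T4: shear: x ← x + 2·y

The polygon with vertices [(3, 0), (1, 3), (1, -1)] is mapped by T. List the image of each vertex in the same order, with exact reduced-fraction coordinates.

T1 rotate counter-clockwise with cos θ = 7/25, sin θ = 24/25: (3, 0) → (21/25, 72/25); (1, 3) → (-13/5, 9/5); (1, -1) → (31/25, 17/25)
T2 scale by (1, 3/2): (21/25, 72/25) → (21/25, 108/25); (-13/5, 9/5) → (-13/5, 27/10); (31/25, 17/25) → (31/25, 51/50)
T3 rotate counter-clockwise with cos θ = -7/25, sin θ = -24/25: (21/25, 108/25) → (489/125, -252/125); (-13/5, 27/10) → (83/25, 87/50); (31/25, 51/50) → (79/125, -369/250)
T4 shear: x ← x + 2·y: (489/125, -252/125) → (-3/25, -252/125); (83/25, 87/50) → (34/5, 87/50); (79/125, -369/250) → (-58/25, -369/250)

image vertices: (-3/25, -252/125), (34/5, 87/50), (-58/25, -369/250)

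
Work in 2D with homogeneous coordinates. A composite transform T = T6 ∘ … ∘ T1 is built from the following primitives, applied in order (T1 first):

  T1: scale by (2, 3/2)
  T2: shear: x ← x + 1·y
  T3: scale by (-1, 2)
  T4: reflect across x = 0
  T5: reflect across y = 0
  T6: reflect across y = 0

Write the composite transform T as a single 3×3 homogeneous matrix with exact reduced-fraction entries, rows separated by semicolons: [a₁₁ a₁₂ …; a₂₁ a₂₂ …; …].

T = [2 3/2 0; 0 3 0; 0 0 1]

T1 = [2 0 0; 0 3/2 0; 0 0 1]
T2·T1 = [2 3/2 0; 0 3/2 0; 0 0 1]
T3·…·T1 = [-2 -3/2 0; 0 3 0; 0 0 1]
T4·…·T1 = [2 3/2 0; 0 3 0; 0 0 1]
T5·…·T1 = [2 3/2 0; 0 -3 0; 0 0 1]
T6·…·T1 = [2 3/2 0; 0 3 0; 0 0 1]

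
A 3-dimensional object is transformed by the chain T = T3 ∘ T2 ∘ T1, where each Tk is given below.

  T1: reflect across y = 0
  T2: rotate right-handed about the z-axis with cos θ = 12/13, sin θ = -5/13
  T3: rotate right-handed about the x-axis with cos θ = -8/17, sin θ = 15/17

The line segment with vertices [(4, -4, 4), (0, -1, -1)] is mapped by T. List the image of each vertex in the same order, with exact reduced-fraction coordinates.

T1 reflect across y = 0: (4, -4, 4) → (4, 4, 4); (0, -1, -1) → (0, 1, -1)
T2 rotate right-handed about the z-axis with cos θ = 12/13, sin θ = -5/13: (4, 4, 4) → (68/13, 28/13, 4); (0, 1, -1) → (5/13, 12/13, -1)
T3 rotate right-handed about the x-axis with cos θ = -8/17, sin θ = 15/17: (68/13, 28/13, 4) → (68/13, -1004/221, 4/221); (5/13, 12/13, -1) → (5/13, 99/221, 284/221)

image vertices: (68/13, -1004/221, 4/221), (5/13, 99/221, 284/221)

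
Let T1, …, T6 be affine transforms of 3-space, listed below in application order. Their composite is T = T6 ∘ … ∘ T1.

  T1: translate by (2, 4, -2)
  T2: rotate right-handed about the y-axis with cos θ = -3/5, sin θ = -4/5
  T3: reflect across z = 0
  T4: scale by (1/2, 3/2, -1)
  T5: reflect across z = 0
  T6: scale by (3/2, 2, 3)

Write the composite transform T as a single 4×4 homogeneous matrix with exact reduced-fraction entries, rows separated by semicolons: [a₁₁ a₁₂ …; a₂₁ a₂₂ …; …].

T = [-9/20 0 -3/5 3/10; 0 3 0 12; -12/5 0 9/5 -42/5; 0 0 0 1]

T1 = [1 0 0 2; 0 1 0 4; 0 0 1 -2; 0 0 0 1]
T2·T1 = [-3/5 0 -4/5 2/5; 0 1 0 4; 4/5 0 -3/5 14/5; 0 0 0 1]
T3·…·T1 = [-3/5 0 -4/5 2/5; 0 1 0 4; -4/5 0 3/5 -14/5; 0 0 0 1]
T4·…·T1 = [-3/10 0 -2/5 1/5; 0 3/2 0 6; 4/5 0 -3/5 14/5; 0 0 0 1]
T5·…·T1 = [-3/10 0 -2/5 1/5; 0 3/2 0 6; -4/5 0 3/5 -14/5; 0 0 0 1]
T6·…·T1 = [-9/20 0 -3/5 3/10; 0 3 0 12; -12/5 0 9/5 -42/5; 0 0 0 1]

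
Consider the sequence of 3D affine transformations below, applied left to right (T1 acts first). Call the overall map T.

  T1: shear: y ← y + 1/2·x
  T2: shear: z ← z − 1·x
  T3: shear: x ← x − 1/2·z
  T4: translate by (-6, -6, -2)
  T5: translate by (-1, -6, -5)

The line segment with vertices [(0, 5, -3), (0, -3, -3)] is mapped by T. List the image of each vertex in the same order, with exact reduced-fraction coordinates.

image vertices: (-11/2, -7, -10), (-11/2, -15, -10)

T1 shear: y ← y + 1/2·x: (0, 5, -3) → (0, 5, -3); (0, -3, -3) → (0, -3, -3)
T2 shear: z ← z − 1·x: (0, 5, -3) → (0, 5, -3); (0, -3, -3) → (0, -3, -3)
T3 shear: x ← x − 1/2·z: (0, 5, -3) → (3/2, 5, -3); (0, -3, -3) → (3/2, -3, -3)
T4 translate by (-6, -6, -2): (3/2, 5, -3) → (-9/2, -1, -5); (3/2, -3, -3) → (-9/2, -9, -5)
T5 translate by (-1, -6, -5): (-9/2, -1, -5) → (-11/2, -7, -10); (-9/2, -9, -5) → (-11/2, -15, -10)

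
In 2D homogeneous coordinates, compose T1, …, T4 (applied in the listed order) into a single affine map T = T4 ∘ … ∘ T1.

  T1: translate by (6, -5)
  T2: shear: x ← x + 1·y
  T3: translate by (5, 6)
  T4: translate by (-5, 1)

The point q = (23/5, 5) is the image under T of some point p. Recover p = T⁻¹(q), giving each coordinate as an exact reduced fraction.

T1 = [1 0 6; 0 1 -5; 0 0 1]
T2·T1 = [1 1 1; 0 1 -5; 0 0 1]
T3·…·T1 = [1 1 6; 0 1 1; 0 0 1]
T4·…·T1 = [1 1 1; 0 1 2; 0 0 1]
det M = 1; M⁻¹ = [1 -1 1; 0 1 -2; 0 0 1]
M⁻¹ · (23/5, 5)ᵀ = (3/5, 3)ᵀ

p = (3/5, 3)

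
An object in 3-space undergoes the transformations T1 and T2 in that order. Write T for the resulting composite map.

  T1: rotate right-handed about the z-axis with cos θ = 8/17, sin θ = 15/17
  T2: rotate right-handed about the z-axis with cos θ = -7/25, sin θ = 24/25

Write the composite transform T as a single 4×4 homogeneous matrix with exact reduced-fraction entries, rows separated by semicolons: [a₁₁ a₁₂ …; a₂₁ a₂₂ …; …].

T1 = [8/17 -15/17 0 0; 15/17 8/17 0 0; 0 0 1 0; 0 0 0 1]
T2·T1 = [-416/425 -87/425 0 0; 87/425 -416/425 0 0; 0 0 1 0; 0 0 0 1]

T = [-416/425 -87/425 0 0; 87/425 -416/425 0 0; 0 0 1 0; 0 0 0 1]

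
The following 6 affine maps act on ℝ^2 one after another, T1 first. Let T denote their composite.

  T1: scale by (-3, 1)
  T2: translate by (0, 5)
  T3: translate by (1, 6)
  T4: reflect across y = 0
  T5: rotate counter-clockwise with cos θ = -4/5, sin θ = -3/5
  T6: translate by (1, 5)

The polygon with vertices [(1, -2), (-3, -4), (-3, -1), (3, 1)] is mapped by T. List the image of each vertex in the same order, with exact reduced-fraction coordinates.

T1 scale by (-3, 1): (1, -2) → (-3, -2); (-3, -4) → (9, -4); (-3, -1) → (9, -1); (3, 1) → (-9, 1)
T2 translate by (0, 5): (-3, -2) → (-3, 3); (9, -4) → (9, 1); (9, -1) → (9, 4); (-9, 1) → (-9, 6)
T3 translate by (1, 6): (-3, 3) → (-2, 9); (9, 1) → (10, 7); (9, 4) → (10, 10); (-9, 6) → (-8, 12)
T4 reflect across y = 0: (-2, 9) → (-2, -9); (10, 7) → (10, -7); (10, 10) → (10, -10); (-8, 12) → (-8, -12)
T5 rotate counter-clockwise with cos θ = -4/5, sin θ = -3/5: (-2, -9) → (-19/5, 42/5); (10, -7) → (-61/5, -2/5); (10, -10) → (-14, 2); (-8, -12) → (-4/5, 72/5)
T6 translate by (1, 5): (-19/5, 42/5) → (-14/5, 67/5); (-61/5, -2/5) → (-56/5, 23/5); (-14, 2) → (-13, 7); (-4/5, 72/5) → (1/5, 97/5)

image vertices: (-14/5, 67/5), (-56/5, 23/5), (-13, 7), (1/5, 97/5)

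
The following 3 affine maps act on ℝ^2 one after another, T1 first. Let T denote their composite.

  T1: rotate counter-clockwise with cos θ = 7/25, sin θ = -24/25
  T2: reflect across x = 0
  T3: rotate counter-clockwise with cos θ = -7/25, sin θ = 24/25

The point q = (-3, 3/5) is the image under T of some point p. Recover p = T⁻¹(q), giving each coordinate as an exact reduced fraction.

T1 = [7/25 24/25 0; -24/25 7/25 0; 0 0 1]
T2·T1 = [-7/25 -24/25 0; -24/25 7/25 0; 0 0 1]
T3·…·T1 = [1 0 0; 0 -1 0; 0 0 1]
det M = -1; M⁻¹ = [1 0 0; 0 -1 0; 0 0 1]
M⁻¹ · (-3, 3/5)ᵀ = (-3, -3/5)ᵀ

p = (-3, -3/5)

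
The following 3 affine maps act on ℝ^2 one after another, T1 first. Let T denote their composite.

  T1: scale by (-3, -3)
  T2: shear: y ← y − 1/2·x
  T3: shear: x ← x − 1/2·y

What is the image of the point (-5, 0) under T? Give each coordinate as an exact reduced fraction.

T(p) = (75/4, -15/2)

T1 scale by (-3, -3): (-5, 0) → (15, 0)
T2 shear: y ← y − 1/2·x: (15, 0) → (15, -15/2)
T3 shear: x ← x − 1/2·y: (15, -15/2) → (75/4, -15/2)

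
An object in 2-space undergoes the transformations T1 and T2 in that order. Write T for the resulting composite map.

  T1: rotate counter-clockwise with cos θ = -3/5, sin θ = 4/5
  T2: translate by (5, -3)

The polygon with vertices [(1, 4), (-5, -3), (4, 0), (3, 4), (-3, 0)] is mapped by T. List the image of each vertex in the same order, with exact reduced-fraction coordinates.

T1 rotate counter-clockwise with cos θ = -3/5, sin θ = 4/5: (1, 4) → (-19/5, -8/5); (-5, -3) → (27/5, -11/5); (4, 0) → (-12/5, 16/5); (3, 4) → (-5, 0); (-3, 0) → (9/5, -12/5)
T2 translate by (5, -3): (-19/5, -8/5) → (6/5, -23/5); (27/5, -11/5) → (52/5, -26/5); (-12/5, 16/5) → (13/5, 1/5); (-5, 0) → (0, -3); (9/5, -12/5) → (34/5, -27/5)

image vertices: (6/5, -23/5), (52/5, -26/5), (13/5, 1/5), (0, -3), (34/5, -27/5)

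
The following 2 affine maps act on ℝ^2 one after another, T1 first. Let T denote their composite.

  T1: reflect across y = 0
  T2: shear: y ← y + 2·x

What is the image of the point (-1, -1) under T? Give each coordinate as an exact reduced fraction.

T(p) = (-1, -1)

T1 reflect across y = 0: (-1, -1) → (-1, 1)
T2 shear: y ← y + 2·x: (-1, 1) → (-1, -1)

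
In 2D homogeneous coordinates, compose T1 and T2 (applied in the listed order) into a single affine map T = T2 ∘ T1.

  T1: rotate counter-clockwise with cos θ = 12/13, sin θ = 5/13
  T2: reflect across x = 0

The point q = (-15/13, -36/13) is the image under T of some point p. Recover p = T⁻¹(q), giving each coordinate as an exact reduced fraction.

p = (0, -3)

T1 = [12/13 -5/13 0; 5/13 12/13 0; 0 0 1]
T2·T1 = [-12/13 5/13 0; 5/13 12/13 0; 0 0 1]
det M = -1; M⁻¹ = [-12/13 5/13 0; 5/13 12/13 0; 0 0 1]
M⁻¹ · (-15/13, -36/13)ᵀ = (0, -3)ᵀ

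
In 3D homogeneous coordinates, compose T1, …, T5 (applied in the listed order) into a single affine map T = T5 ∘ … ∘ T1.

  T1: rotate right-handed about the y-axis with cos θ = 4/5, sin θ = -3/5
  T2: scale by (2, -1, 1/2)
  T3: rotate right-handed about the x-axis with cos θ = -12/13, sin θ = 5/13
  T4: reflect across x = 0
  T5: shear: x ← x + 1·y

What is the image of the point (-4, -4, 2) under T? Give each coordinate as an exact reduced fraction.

T(p) = (342/65, -46/13, 124/65)

T1 rotate right-handed about the y-axis with cos θ = 4/5, sin θ = -3/5: (-4, -4, 2) → (-22/5, -4, -4/5)
T2 scale by (2, -1, 1/2): (-22/5, -4, -4/5) → (-44/5, 4, -2/5)
T3 rotate right-handed about the x-axis with cos θ = -12/13, sin θ = 5/13: (-44/5, 4, -2/5) → (-44/5, -46/13, 124/65)
T4 reflect across x = 0: (-44/5, -46/13, 124/65) → (44/5, -46/13, 124/65)
T5 shear: x ← x + 1·y: (44/5, -46/13, 124/65) → (342/65, -46/13, 124/65)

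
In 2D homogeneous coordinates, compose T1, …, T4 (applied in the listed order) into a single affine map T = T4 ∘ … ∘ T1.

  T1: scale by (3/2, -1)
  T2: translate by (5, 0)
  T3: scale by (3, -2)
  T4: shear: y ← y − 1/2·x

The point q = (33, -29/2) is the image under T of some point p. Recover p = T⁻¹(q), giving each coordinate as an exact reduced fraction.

T1 = [3/2 0 0; 0 -1 0; 0 0 1]
T2·T1 = [3/2 0 5; 0 -1 0; 0 0 1]
T3·…·T1 = [9/2 0 15; 0 2 0; 0 0 1]
T4·…·T1 = [9/2 0 15; -9/4 2 -15/2; 0 0 1]
det M = 9; M⁻¹ = [2/9 0 -10/3; 1/4 1/2 0; 0 0 1]
M⁻¹ · (33, -29/2)ᵀ = (4, 1)ᵀ

p = (4, 1)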